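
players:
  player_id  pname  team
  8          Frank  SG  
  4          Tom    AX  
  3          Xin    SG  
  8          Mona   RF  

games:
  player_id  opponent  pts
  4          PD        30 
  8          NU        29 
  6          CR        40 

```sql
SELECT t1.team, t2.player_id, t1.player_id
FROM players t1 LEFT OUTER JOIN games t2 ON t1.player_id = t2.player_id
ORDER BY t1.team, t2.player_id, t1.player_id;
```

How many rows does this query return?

LEFT JOIN keeps every row from `players`; unmatched rows get NULL for `games`'s columns.
Matching on t1.player_id = t2.player_id.
Matched pairs: 3; unmatched t1 rows kept: 1.
Total: 3 matched + 1 padded = 4 rows.

4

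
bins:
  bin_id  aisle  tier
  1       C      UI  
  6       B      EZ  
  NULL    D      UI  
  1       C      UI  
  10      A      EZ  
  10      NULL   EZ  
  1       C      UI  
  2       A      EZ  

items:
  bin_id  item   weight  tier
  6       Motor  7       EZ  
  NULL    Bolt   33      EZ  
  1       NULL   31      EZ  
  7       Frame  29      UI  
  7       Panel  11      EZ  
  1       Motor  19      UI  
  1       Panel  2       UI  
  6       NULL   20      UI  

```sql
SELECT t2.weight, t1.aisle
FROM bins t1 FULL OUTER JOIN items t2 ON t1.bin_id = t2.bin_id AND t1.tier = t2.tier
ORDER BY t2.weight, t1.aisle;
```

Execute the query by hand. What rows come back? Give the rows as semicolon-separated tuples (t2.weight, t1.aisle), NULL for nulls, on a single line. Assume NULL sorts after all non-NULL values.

(2, C); (2, C); (2, C); (7, B); (11, NULL); (19, C); (19, C); (19, C); (20, NULL); (29, NULL); (31, NULL); (33, NULL); (NULL, A); (NULL, A); (NULL, D); (NULL, NULL)

FULL OUTER JOIN keeps every row from both sides; unmatched rows get NULL for the other side's columns.
Matching on t1.bin_id = t2.bin_id AND t1.tier = t2.tier. A NULL in a compared column never satisfies the condition.
Matched pairs: 7; unmatched t1 rows kept: 4; unmatched t2 rows kept: 5.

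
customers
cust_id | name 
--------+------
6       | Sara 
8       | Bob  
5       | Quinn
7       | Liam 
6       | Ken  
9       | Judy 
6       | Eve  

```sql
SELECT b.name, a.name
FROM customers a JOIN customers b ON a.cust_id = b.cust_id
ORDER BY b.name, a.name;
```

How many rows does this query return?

INNER JOIN keeps only pairs where the ON condition holds.
Matching on a.cust_id = b.cust_id.
Matched pairs: 13.
Total: 13 rows.

13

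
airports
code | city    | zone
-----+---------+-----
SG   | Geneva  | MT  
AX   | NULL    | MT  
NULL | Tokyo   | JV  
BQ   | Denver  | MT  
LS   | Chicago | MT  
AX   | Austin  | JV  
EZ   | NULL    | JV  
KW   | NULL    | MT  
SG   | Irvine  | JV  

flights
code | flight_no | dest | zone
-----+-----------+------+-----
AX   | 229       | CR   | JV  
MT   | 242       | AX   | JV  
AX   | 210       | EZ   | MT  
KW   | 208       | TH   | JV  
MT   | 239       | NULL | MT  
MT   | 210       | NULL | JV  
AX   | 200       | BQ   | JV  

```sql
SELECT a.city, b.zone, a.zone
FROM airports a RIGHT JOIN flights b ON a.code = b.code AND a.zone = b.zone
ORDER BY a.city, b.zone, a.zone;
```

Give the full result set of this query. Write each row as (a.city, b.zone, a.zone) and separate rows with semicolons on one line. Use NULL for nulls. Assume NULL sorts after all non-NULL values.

RIGHT JOIN keeps every row from `flights`; unmatched rows get NULL for `airports`'s columns.
Matching on a.code = b.code AND a.zone = b.zone. A NULL in a compared column never satisfies the condition.
Matched pairs: 3; unmatched b rows kept: 4.

(Austin, JV, JV); (Austin, JV, JV); (NULL, JV, NULL); (NULL, JV, NULL); (NULL, JV, NULL); (NULL, MT, MT); (NULL, MT, NULL)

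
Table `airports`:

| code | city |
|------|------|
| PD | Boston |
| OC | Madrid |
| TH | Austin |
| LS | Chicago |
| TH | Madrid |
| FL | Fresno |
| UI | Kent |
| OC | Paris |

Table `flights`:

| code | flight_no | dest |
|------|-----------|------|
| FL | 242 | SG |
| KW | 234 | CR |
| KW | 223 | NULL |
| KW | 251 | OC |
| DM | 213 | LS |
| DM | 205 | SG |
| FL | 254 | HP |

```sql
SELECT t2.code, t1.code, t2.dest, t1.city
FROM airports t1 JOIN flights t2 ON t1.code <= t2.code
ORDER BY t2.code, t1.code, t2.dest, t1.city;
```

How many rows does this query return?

5

INNER JOIN keeps only pairs where the ON condition holds.
Matching on t1.code <= t2.code.
Matched pairs: 5.
Total: 5 rows.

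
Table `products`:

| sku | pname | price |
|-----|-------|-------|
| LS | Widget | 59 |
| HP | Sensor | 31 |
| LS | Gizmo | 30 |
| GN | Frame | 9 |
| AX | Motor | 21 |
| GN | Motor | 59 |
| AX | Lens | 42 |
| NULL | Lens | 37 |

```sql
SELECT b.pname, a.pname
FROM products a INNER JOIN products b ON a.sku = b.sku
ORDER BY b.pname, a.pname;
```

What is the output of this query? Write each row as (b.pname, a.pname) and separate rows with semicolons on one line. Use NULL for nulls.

INNER JOIN keeps only pairs where the ON condition holds.
Matching on a.sku = b.sku. A NULL in a compared column never satisfies the condition.
- a (sku=LS) pairs with 2 row(s) of b.
- a (sku=HP) pairs with 1 row(s) of b.
- a (sku=LS) pairs with 2 row(s) of b.
- a (sku=GN) pairs with 2 row(s) of b.
- a (sku=AX) pairs with 2 row(s) of b.
- a (sku=GN) pairs with 2 row(s) of b.
- a (sku=AX) pairs with 2 row(s) of b.
- a (sku=NULL) has no partner → excluded.

(Frame, Frame); (Frame, Motor); (Gizmo, Gizmo); (Gizmo, Widget); (Lens, Lens); (Lens, Motor); (Motor, Frame); (Motor, Lens); (Motor, Motor); (Motor, Motor); (Sensor, Sensor); (Widget, Gizmo); (Widget, Widget)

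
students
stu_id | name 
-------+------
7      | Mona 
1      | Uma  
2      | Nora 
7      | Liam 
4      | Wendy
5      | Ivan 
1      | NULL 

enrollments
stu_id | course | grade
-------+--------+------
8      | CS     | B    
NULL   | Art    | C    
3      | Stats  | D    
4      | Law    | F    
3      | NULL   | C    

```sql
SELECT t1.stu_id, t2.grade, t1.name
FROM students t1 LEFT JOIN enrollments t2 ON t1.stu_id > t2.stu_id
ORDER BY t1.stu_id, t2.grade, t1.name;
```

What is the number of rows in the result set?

14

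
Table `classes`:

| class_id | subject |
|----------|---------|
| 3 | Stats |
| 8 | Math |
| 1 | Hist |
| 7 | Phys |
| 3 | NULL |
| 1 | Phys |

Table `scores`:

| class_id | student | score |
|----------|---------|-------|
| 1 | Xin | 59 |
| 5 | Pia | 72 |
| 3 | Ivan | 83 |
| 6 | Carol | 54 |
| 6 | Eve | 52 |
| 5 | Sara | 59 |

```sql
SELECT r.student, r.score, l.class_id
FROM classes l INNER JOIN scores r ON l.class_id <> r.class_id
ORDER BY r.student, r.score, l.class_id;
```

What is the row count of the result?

INNER JOIN keeps only pairs where the ON condition holds.
Matching on l.class_id <> r.class_id.
- l[0] class_id=3 → 5 match(es) in r → 5 row(s).
- l[1] class_id=8 → 6 match(es) in r → 6 row(s).
- l[2] class_id=1 → 5 match(es) in r → 5 row(s).
- l[3] class_id=7 → 6 match(es) in r → 6 row(s).
- l[4] class_id=3 → 5 match(es) in r → 5 row(s).
- l[5] class_id=1 → 5 match(es) in r → 5 row(s).
Total: 32 rows.

32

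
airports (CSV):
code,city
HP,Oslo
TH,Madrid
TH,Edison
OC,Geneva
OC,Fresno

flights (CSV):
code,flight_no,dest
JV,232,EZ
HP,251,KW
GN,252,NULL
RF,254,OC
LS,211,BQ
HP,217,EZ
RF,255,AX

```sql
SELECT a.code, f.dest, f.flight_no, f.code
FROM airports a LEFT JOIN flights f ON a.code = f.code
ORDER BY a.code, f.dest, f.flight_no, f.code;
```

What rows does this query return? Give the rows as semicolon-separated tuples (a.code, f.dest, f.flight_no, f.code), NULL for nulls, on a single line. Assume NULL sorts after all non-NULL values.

(HP, EZ, 217, HP); (HP, KW, 251, HP); (OC, NULL, NULL, NULL); (OC, NULL, NULL, NULL); (TH, NULL, NULL, NULL); (TH, NULL, NULL, NULL)

LEFT JOIN keeps every row from `airports`; unmatched rows get NULL for `flights`'s columns.
Matching on a.code = f.code.
- a row (code=HP): matches 2 f row(s) → 2 output row(s).
- a row (code=TH): no match → kept, f columns NULL.
- a row (code=TH): no match → kept, f columns NULL.
- a row (code=OC): no match → kept, f columns NULL.
- a row (code=OC): no match → kept, f columns NULL.
After projecting and ordering:
a.code | f.dest | f.flight_no | f.code
HP | EZ | 217 | HP
HP | KW | 251 | HP
OC | NULL | NULL | NULL
OC | NULL | NULL | NULL
TH | NULL | NULL | NULL
TH | NULL | NULL | NULL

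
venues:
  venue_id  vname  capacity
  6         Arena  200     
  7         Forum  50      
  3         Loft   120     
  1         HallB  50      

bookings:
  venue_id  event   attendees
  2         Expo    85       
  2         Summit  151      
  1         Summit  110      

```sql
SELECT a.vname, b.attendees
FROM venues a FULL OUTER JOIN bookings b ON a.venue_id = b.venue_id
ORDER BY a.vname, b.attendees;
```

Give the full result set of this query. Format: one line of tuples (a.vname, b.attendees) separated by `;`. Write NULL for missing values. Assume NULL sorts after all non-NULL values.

(Arena, NULL); (Forum, NULL); (HallB, 110); (Loft, NULL); (NULL, 85); (NULL, 151)

FULL OUTER JOIN keeps every row from both sides; unmatched rows get NULL for the other side's columns.
Matching on a.venue_id = b.venue_id.
- venue_id=6: no b row matches, row kept with b columns NULL.
- venue_id=7: no b row matches, row kept with b columns NULL.
- venue_id=3: no b row matches, row kept with b columns NULL.
- venue_id=1: 1 matching b row(s), so 1 row(s) emitted.
- plus 2 unmatched b row(s), each kept with NULL a columns.
After projecting and ordering:
a.vname | b.attendees
Arena | NULL
Forum | NULL
HallB | 110
Loft | NULL
NULL | 85
NULL | 151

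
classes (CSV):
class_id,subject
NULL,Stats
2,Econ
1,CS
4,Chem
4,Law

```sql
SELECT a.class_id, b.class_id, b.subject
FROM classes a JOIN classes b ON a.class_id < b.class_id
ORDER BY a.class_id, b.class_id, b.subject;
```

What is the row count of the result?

INNER JOIN keeps only pairs where the ON condition holds.
Matching on a.class_id < b.class_id. A NULL in a compared column never satisfies the condition.
Matched pairs: 5.
Total: 5 rows.

5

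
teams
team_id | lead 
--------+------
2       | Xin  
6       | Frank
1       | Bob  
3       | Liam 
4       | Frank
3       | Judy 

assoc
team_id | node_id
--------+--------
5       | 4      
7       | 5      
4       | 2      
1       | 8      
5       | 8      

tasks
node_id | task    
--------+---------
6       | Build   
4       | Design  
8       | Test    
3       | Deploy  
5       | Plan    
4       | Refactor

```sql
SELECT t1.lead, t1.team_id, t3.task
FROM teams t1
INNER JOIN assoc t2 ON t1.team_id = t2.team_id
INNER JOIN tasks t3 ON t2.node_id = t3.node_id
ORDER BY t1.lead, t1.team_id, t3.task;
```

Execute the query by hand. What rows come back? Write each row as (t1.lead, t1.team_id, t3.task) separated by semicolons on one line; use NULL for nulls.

(Bob, 1, Test)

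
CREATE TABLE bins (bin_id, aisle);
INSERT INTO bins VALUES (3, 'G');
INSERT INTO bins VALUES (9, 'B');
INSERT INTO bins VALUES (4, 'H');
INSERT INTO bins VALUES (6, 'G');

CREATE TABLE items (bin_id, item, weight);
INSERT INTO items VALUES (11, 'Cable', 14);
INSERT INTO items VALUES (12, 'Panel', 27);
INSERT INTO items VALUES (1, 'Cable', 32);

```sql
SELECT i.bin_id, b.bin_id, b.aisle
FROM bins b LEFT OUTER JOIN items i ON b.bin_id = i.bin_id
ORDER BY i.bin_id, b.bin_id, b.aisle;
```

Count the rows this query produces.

4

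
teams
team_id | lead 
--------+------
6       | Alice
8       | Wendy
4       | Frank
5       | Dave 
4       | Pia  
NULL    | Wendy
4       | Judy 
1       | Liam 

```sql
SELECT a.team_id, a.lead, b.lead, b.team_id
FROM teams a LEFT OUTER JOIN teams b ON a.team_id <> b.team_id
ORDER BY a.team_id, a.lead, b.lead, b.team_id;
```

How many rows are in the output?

37

LEFT JOIN keeps every row from `teams a`; unmatched rows get NULL for `teams b`'s columns.
Matching on a.team_id <> b.team_id. A NULL in a compared column never satisfies the condition.
- a (team_id=6) pairs with 6 row(s) of b.
- a (team_id=8) pairs with 6 row(s) of b.
- a (team_id=4) pairs with 4 row(s) of b.
- a (team_id=5) pairs with 6 row(s) of b.
- a (team_id=4) pairs with 4 row(s) of b.
- a (team_id=NULL) has no partner → padded with NULL.
- a (team_id=4) pairs with 4 row(s) of b.
- a (team_id=1) pairs with 6 row(s) of b.
Total: 36 matched + 1 padded = 37 rows.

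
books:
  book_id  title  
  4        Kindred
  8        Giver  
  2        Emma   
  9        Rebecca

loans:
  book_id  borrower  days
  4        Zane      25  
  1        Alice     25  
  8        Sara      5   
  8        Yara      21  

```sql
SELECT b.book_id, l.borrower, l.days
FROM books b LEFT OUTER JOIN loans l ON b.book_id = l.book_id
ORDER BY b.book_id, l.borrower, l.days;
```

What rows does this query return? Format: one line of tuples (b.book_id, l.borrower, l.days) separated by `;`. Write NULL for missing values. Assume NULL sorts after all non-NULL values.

LEFT JOIN keeps every row from `books`; unmatched rows get NULL for `loans`'s columns.
Matching on b.book_id = l.book_id.
Matched pairs: 3; unmatched b rows kept: 2.

(2, NULL, NULL); (4, Zane, 25); (8, Sara, 5); (8, Yara, 21); (9, NULL, NULL)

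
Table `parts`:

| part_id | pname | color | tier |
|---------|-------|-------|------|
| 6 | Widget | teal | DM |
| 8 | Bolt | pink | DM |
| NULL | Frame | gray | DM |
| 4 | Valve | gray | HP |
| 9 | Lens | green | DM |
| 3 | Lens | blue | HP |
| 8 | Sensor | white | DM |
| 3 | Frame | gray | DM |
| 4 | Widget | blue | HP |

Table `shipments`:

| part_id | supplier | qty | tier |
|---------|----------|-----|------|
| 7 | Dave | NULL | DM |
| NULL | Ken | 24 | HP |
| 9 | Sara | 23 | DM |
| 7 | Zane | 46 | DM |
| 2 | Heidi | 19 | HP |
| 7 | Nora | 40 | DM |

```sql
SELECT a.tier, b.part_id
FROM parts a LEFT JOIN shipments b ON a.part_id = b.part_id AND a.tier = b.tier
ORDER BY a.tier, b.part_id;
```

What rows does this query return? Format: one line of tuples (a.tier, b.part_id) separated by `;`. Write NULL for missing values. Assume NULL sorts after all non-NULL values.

(DM, 9); (DM, NULL); (DM, NULL); (DM, NULL); (DM, NULL); (DM, NULL); (HP, NULL); (HP, NULL); (HP, NULL)

LEFT JOIN keeps every row from `parts`; unmatched rows get NULL for `shipments`'s columns.
Matching on a.part_id = b.part_id AND a.tier = b.tier. A NULL in a compared column never satisfies the condition.
- a (part_id=6, tier=DM) has no partner → padded with NULL.
- a (part_id=8, tier=DM) has no partner → padded with NULL.
- a (part_id=NULL, tier=DM) has no partner → padded with NULL.
- a (part_id=4, tier=HP) has no partner → padded with NULL.
- a (part_id=9, tier=DM) pairs with 1 row(s) of b.
- a (part_id=3, tier=HP) has no partner → padded with NULL.
- a (part_id=8, tier=DM) has no partner → padded with NULL.
- a (part_id=3, tier=DM) has no partner → padded with NULL.
- a (part_id=4, tier=HP) has no partner → padded with NULL.
After projecting and ordering:
a.tier | b.part_id
DM | 9
DM | NULL
DM | NULL
DM | NULL
DM | NULL
DM | NULL
HP | NULL
HP | NULL
HP | NULL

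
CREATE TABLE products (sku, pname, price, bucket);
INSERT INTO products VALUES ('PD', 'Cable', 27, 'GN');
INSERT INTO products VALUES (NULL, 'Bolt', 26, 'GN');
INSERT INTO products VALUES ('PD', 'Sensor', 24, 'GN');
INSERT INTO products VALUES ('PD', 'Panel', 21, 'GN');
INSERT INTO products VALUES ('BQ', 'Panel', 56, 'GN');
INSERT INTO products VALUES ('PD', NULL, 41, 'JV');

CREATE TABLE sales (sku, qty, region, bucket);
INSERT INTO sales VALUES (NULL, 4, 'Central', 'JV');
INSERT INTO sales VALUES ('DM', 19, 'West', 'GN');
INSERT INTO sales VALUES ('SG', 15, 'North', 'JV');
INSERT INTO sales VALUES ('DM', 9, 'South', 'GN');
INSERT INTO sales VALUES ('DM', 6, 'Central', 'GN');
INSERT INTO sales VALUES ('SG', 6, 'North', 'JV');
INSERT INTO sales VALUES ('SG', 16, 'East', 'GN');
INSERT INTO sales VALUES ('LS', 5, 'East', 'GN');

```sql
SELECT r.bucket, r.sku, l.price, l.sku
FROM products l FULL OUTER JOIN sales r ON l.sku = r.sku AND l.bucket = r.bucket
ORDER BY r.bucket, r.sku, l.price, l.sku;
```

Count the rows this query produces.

FULL OUTER JOIN keeps every row from both sides; unmatched rows get NULL for the other side's columns.
Matching on l.sku = r.sku AND l.bucket = r.bucket. A NULL in a compared column never satisfies the condition.
- l row (sku=PD, bucket=GN): no match → kept, r columns NULL.
- l row (sku=NULL, bucket=GN): no match → kept, r columns NULL.
- l row (sku=PD, bucket=GN): no match → kept, r columns NULL.
- l row (sku=PD, bucket=GN): no match → kept, r columns NULL.
- l row (sku=BQ, bucket=GN): no match → kept, r columns NULL.
- l row (sku=PD, bucket=JV): no match → kept, r columns NULL.
- 8 r row(s) had no l match → kept, l columns NULL.
Total: 0 matched + 14 padded = 14 rows.

14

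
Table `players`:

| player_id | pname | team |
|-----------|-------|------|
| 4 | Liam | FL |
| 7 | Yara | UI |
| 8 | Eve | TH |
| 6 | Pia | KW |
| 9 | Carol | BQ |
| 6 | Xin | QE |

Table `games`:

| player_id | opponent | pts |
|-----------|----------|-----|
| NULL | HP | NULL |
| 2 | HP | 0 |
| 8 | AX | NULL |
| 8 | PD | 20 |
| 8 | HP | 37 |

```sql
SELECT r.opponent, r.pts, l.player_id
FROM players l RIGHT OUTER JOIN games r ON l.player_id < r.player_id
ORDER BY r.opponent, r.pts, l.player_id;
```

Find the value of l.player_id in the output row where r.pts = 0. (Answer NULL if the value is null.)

NULL

RIGHT JOIN keeps every row from `games`; unmatched rows get NULL for `players`'s columns.
Matching on l.player_id < r.player_id. A NULL in a compared column never satisfies the condition.
Matched pairs: 12; unmatched r rows kept: 2.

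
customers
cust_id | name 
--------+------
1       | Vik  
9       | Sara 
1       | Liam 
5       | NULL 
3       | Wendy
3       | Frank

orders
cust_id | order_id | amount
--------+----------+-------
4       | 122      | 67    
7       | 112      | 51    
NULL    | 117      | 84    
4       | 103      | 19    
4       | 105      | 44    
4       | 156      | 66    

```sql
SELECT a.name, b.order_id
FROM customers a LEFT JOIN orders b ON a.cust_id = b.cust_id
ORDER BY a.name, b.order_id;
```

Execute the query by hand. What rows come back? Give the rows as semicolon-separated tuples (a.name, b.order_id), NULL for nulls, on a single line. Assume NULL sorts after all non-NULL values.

LEFT JOIN keeps every row from `customers`; unmatched rows get NULL for `orders`'s columns.
Matching on a.cust_id = b.cust_id. A NULL in a compared column never satisfies the condition.
- a row (cust_id=1): no match → kept, b columns NULL.
- a row (cust_id=9): no match → kept, b columns NULL.
- a row (cust_id=1): no match → kept, b columns NULL.
- a row (cust_id=5): no match → kept, b columns NULL.
- a row (cust_id=3): no match → kept, b columns NULL.
- a row (cust_id=3): no match → kept, b columns NULL.
After projecting and ordering:
a.name | b.order_id
Frank | NULL
Liam | NULL
Sara | NULL
Vik | NULL
Wendy | NULL
NULL | NULL

(Frank, NULL); (Liam, NULL); (Sara, NULL); (Vik, NULL); (Wendy, NULL); (NULL, NULL)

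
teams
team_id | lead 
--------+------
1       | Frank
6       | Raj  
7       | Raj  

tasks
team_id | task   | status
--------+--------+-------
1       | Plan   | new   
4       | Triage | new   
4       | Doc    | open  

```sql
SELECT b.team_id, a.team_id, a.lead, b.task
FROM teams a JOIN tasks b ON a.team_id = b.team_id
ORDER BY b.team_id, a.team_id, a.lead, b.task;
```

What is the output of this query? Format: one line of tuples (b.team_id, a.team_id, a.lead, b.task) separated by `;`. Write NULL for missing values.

(1, 1, Frank, Plan)

INNER JOIN keeps only pairs where the ON condition holds.
Matching on a.team_id = b.team_id.
- a[0] team_id=1 → 1 match(es) in b → 1 row(s).
- a[1] team_id=6 → no match; dropped.
- a[2] team_id=7 → no match; dropped.
After projecting and ordering:
b.team_id | a.team_id | a.lead | b.task
1 | 1 | Frank | Plan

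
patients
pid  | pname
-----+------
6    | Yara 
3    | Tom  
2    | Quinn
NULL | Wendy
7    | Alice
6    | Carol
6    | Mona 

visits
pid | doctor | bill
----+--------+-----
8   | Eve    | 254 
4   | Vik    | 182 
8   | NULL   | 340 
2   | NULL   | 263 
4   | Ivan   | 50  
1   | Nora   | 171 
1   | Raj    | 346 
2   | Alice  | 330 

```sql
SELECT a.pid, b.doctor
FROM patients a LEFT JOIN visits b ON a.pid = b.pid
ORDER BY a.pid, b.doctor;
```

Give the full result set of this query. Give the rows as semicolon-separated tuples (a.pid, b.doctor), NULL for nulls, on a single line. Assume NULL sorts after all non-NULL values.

LEFT JOIN keeps every row from `patients`; unmatched rows get NULL for `visits`'s columns.
Matching on a.pid = b.pid. A NULL in a compared column never satisfies the condition.
Matched pairs: 2; unmatched a rows kept: 6.

(2, Alice); (2, NULL); (3, NULL); (6, NULL); (6, NULL); (6, NULL); (7, NULL); (NULL, NULL)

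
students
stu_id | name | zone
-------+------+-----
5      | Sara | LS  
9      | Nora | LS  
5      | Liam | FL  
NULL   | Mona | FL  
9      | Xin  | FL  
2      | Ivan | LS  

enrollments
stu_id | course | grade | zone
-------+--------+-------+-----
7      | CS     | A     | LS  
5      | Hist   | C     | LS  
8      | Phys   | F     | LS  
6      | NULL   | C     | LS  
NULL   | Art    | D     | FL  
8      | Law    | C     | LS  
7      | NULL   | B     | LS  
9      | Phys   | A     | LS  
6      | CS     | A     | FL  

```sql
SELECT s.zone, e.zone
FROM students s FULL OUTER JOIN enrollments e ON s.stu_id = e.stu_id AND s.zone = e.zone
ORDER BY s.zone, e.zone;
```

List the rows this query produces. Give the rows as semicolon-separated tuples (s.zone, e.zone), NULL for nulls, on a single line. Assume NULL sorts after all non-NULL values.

(FL, NULL); (FL, NULL); (FL, NULL); (LS, LS); (LS, LS); (LS, NULL); (NULL, FL); (NULL, FL); (NULL, LS); (NULL, LS); (NULL, LS); (NULL, LS); (NULL, LS)

FULL OUTER JOIN keeps every row from both sides; unmatched rows get NULL for the other side's columns.
Matching on s.stu_id = e.stu_id AND s.zone = e.zone. A NULL in a compared column never satisfies the condition.
- s row (stu_id=5, zone=LS): matches 1 e row(s) → 1 output row(s).
- s row (stu_id=9, zone=LS): matches 1 e row(s) → 1 output row(s).
- s row (stu_id=5, zone=FL): no match → kept, e columns NULL.
- s row (stu_id=NULL, zone=FL): no match → kept, e columns NULL.
- s row (stu_id=9, zone=FL): no match → kept, e columns NULL.
- s row (stu_id=2, zone=LS): no match → kept, e columns NULL.
- 7 row(s) from e found no s partner → padded with NULL.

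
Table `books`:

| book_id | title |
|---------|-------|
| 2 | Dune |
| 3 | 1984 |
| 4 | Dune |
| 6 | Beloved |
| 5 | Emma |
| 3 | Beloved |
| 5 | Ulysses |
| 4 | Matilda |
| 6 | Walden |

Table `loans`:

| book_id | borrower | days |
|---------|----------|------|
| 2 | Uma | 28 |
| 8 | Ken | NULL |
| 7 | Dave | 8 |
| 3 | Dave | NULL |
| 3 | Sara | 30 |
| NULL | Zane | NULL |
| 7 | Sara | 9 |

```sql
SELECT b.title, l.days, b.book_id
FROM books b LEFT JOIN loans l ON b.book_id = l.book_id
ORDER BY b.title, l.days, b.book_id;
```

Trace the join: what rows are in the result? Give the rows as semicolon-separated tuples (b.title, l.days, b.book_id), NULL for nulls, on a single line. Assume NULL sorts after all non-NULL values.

(1984, 30, 3); (1984, NULL, 3); (Beloved, 30, 3); (Beloved, NULL, 3); (Beloved, NULL, 6); (Dune, 28, 2); (Dune, NULL, 4); (Emma, NULL, 5); (Matilda, NULL, 4); (Ulysses, NULL, 5); (Walden, NULL, 6)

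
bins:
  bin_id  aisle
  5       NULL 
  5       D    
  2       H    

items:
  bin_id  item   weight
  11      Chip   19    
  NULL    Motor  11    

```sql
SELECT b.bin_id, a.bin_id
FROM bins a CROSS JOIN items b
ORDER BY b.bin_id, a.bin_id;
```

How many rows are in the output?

6

CROSS JOIN pairs every row of `bins` with every row of `items`: 3 × 2 = 6 rows.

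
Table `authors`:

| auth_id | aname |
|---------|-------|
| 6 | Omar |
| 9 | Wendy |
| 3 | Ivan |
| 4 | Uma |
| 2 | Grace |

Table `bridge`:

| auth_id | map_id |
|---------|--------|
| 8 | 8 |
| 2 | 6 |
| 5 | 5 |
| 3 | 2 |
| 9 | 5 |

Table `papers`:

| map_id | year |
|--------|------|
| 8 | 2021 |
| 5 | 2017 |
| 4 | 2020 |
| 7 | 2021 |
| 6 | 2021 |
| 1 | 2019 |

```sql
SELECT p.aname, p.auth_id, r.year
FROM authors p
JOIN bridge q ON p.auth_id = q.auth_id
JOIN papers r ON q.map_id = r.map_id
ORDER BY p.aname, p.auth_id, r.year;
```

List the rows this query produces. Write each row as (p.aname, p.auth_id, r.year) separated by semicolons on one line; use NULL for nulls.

(Grace, 2, 2021); (Wendy, 9, 2017)

Joins associate left-to-right: authors INNER JOIN bridge on auth_id gives 3 intermediate row(s).
Then INNER JOIN `papers r` on map_id: keep only rows whose q.map_id appears in r.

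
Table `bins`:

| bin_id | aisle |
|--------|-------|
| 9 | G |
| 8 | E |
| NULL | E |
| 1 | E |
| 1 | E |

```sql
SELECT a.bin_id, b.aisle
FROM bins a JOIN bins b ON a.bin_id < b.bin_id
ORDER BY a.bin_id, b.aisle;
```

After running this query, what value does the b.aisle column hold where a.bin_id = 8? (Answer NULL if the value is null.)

INNER JOIN keeps only pairs where the ON condition holds.
Matching on a.bin_id < b.bin_id. A NULL in a compared column never satisfies the condition.
Matched pairs: 5.

G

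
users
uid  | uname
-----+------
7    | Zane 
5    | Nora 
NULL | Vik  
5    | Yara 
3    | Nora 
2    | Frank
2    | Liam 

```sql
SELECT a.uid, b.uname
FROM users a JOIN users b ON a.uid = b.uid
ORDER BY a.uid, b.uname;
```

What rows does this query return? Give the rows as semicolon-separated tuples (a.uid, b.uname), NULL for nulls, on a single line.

(2, Frank); (2, Frank); (2, Liam); (2, Liam); (3, Nora); (5, Nora); (5, Nora); (5, Yara); (5, Yara); (7, Zane)

INNER JOIN keeps only pairs where the ON condition holds.
Matching on a.uid = b.uid. A NULL in a compared column never satisfies the condition.
- a row (uid=7): matches 1 b row(s) → 1 output row(s).
- a row (uid=5): matches 2 b row(s) → 2 output row(s).
- a row (uid=NULL): no match → dropped.
- a row (uid=5): matches 2 b row(s) → 2 output row(s).
- a row (uid=3): matches 1 b row(s) → 1 output row(s).
- a row (uid=2): matches 2 b row(s) → 2 output row(s).
- a row (uid=2): matches 2 b row(s) → 2 output row(s).
After projecting and ordering:
a.uid | b.uname
2 | Frank
2 | Frank
2 | Liam
2 | Liam
3 | Nora
5 | Nora
5 | Nora
5 | Yara
5 | Yara
7 | Zane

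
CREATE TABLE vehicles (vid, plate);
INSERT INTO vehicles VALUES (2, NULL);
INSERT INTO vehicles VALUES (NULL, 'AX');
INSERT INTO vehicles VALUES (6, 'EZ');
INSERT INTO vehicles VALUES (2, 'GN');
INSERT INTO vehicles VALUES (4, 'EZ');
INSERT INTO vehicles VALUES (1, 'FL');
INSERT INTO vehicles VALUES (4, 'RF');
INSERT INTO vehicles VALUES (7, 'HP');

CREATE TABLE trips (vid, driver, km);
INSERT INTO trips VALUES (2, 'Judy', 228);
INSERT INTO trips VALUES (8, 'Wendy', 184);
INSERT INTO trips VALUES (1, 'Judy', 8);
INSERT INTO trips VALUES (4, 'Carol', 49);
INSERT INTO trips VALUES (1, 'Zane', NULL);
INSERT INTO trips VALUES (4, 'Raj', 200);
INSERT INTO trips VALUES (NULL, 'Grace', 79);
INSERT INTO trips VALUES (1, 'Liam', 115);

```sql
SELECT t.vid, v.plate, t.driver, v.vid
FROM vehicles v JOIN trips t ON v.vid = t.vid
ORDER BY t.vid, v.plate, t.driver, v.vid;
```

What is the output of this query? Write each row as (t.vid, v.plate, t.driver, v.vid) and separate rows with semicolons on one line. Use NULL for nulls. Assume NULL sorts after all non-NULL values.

(1, FL, Judy, 1); (1, FL, Liam, 1); (1, FL, Zane, 1); (2, GN, Judy, 2); (2, NULL, Judy, 2); (4, EZ, Carol, 4); (4, EZ, Raj, 4); (4, RF, Carol, 4); (4, RF, Raj, 4)

INNER JOIN keeps only pairs where the ON condition holds.
Matching on v.vid = t.vid. A NULL in a compared column never satisfies the condition.
Matched pairs: 9.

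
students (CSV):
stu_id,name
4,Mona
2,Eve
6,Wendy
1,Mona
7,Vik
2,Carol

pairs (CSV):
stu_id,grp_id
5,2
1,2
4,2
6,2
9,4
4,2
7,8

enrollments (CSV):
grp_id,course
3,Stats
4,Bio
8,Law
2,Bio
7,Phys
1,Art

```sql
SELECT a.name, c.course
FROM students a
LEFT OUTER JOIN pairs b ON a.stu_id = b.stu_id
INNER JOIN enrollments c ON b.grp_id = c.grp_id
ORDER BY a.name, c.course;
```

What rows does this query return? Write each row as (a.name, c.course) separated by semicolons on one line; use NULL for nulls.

Step 1 — a LEFT JOIN b on stu_id → 7 row(s).
Then INNER JOIN `enrollments c` on grp_id: keep only rows whose b.grp_id appears in c.

(Mona, Bio); (Mona, Bio); (Mona, Bio); (Vik, Law); (Wendy, Bio)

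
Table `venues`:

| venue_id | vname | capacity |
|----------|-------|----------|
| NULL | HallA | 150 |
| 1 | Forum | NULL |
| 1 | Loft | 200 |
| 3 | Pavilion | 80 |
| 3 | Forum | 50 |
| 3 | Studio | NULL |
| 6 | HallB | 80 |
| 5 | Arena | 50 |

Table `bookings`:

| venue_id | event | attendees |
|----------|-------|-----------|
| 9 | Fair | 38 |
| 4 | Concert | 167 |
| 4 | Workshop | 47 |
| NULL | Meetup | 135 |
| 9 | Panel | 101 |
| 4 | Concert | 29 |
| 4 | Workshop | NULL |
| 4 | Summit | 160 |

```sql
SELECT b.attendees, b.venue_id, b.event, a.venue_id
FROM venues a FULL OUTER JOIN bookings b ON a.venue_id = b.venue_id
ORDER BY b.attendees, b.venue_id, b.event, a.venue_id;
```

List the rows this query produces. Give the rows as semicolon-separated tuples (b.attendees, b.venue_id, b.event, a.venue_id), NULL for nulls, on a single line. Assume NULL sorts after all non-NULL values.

(29, 4, Concert, NULL); (38, 9, Fair, NULL); (47, 4, Workshop, NULL); (101, 9, Panel, NULL); (135, NULL, Meetup, NULL); (160, 4, Summit, NULL); (167, 4, Concert, NULL); (NULL, 4, Workshop, NULL); (NULL, NULL, NULL, 1); (NULL, NULL, NULL, 1); (NULL, NULL, NULL, 3); (NULL, NULL, NULL, 3); (NULL, NULL, NULL, 3); (NULL, NULL, NULL, 5); (NULL, NULL, NULL, 6); (NULL, NULL, NULL, NULL)

FULL OUTER JOIN keeps every row from both sides; unmatched rows get NULL for the other side's columns.
Matching on a.venue_id = b.venue_id. A NULL in a compared column never satisfies the condition.
- a[0] venue_id=NULL → no match; kept with NULLs on the b side.
- a[1] venue_id=1 → no match; kept with NULLs on the b side.
- a[2] venue_id=1 → no match; kept with NULLs on the b side.
- a[3] venue_id=3 → no match; kept with NULLs on the b side.
- a[4] venue_id=3 → no match; kept with NULLs on the b side.
- a[5] venue_id=3 → no match; kept with NULLs on the b side.
- a[6] venue_id=6 → no match; kept with NULLs on the b side.
- a[7] venue_id=5 → no match; kept with NULLs on the b side.
- 8 b row(s) had no a match → kept, a columns NULL.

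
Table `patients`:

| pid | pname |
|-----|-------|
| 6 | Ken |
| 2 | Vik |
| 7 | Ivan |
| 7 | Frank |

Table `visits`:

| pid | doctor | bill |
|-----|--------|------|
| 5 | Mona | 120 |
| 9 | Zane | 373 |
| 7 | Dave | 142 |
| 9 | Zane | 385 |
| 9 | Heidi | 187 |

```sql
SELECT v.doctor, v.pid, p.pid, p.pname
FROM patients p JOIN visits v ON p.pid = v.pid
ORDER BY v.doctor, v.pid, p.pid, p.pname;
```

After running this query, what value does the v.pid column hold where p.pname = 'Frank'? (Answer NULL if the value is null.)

INNER JOIN keeps only pairs where the ON condition holds.
Matching on p.pid = v.pid.
- pid=6: no matching v row, dropped.
- pid=2: no matching v row, dropped.
- pid=7: 1 matching v row(s), so 1 row(s) emitted.
- pid=7: 1 matching v row(s), so 1 row(s) emitted.

7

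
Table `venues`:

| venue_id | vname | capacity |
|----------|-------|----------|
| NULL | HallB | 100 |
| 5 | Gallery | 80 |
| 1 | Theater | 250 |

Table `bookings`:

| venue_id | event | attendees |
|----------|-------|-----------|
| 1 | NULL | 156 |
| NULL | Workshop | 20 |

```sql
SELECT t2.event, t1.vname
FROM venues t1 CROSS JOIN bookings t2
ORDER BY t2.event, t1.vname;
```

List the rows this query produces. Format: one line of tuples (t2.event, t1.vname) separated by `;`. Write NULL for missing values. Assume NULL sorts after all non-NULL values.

(Workshop, Gallery); (Workshop, HallB); (Workshop, Theater); (NULL, Gallery); (NULL, HallB); (NULL, Theater)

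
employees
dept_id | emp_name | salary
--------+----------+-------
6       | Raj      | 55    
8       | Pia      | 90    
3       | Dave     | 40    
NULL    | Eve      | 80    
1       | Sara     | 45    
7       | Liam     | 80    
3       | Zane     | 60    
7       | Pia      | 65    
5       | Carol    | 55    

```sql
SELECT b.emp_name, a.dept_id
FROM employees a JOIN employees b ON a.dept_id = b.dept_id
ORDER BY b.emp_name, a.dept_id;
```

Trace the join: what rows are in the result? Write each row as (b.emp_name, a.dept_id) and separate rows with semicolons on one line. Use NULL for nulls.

(Carol, 5); (Dave, 3); (Dave, 3); (Liam, 7); (Liam, 7); (Pia, 7); (Pia, 7); (Pia, 8); (Raj, 6); (Sara, 1); (Zane, 3); (Zane, 3)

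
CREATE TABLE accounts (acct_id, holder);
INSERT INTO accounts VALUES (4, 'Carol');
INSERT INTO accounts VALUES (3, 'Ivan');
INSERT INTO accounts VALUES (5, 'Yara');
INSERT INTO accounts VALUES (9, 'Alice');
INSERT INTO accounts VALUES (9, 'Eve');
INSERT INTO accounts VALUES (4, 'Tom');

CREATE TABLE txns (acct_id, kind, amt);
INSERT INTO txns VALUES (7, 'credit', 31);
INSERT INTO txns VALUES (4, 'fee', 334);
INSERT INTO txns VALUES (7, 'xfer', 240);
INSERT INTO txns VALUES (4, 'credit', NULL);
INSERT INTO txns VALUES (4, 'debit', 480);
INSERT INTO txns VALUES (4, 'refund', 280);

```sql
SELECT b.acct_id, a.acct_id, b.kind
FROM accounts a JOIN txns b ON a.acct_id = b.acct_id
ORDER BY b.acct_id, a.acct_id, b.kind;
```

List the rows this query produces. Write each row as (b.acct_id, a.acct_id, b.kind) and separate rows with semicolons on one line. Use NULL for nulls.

INNER JOIN keeps only pairs where the ON condition holds.
Matching on a.acct_id = b.acct_id.
- acct_id=4: 4 matching b row(s), so 4 row(s) emitted.
- acct_id=3: no matching b row, dropped.
- acct_id=5: no matching b row, dropped.
- acct_id=9: no matching b row, dropped.
- acct_id=9: no matching b row, dropped.
- acct_id=4: 4 matching b row(s), so 4 row(s) emitted.
After projecting and ordering:
b.acct_id | a.acct_id | b.kind
4 | 4 | credit
4 | 4 | credit
4 | 4 | debit
4 | 4 | debit
4 | 4 | fee
4 | 4 | fee
4 | 4 | refund
4 | 4 | refund

(4, 4, credit); (4, 4, credit); (4, 4, debit); (4, 4, debit); (4, 4, fee); (4, 4, fee); (4, 4, refund); (4, 4, refund)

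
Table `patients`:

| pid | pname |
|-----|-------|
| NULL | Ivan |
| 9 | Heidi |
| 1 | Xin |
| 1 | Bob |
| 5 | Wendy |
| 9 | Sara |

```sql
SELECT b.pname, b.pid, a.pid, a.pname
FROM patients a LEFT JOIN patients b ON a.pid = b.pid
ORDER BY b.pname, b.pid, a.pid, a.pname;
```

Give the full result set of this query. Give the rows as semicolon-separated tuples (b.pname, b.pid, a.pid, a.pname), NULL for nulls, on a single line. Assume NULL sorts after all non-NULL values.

(Bob, 1, 1, Bob); (Bob, 1, 1, Xin); (Heidi, 9, 9, Heidi); (Heidi, 9, 9, Sara); (Sara, 9, 9, Heidi); (Sara, 9, 9, Sara); (Wendy, 5, 5, Wendy); (Xin, 1, 1, Bob); (Xin, 1, 1, Xin); (NULL, NULL, NULL, Ivan)

LEFT JOIN keeps every row from `patients a`; unmatched rows get NULL for `patients b`'s columns.
Matching on a.pid = b.pid. A NULL in a compared column never satisfies the condition.
- a (pid=NULL) has no partner → padded with NULL.
- a (pid=9) pairs with 2 row(s) of b.
- a (pid=1) pairs with 2 row(s) of b.
- a (pid=1) pairs with 2 row(s) of b.
- a (pid=5) pairs with 1 row(s) of b.
- a (pid=9) pairs with 2 row(s) of b.
After projecting and ordering:
b.pname | b.pid | a.pid | a.pname
Bob | 1 | 1 | Bob
Bob | 1 | 1 | Xin
Heidi | 9 | 9 | Heidi
Heidi | 9 | 9 | Sara
Sara | 9 | 9 | Heidi
Sara | 9 | 9 | Sara
Wendy | 5 | 5 | Wendy
Xin | 1 | 1 | Bob
Xin | 1 | 1 | Xin
NULL | NULL | NULL | Ivan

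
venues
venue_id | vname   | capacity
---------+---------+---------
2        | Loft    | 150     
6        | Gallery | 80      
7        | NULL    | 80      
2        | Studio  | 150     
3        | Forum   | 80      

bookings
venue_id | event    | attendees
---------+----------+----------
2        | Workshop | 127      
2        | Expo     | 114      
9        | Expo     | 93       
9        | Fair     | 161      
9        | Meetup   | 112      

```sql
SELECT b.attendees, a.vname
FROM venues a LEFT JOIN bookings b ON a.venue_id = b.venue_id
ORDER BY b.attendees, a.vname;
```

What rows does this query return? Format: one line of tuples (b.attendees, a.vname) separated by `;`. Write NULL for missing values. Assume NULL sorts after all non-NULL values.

(114, Loft); (114, Studio); (127, Loft); (127, Studio); (NULL, Forum); (NULL, Gallery); (NULL, NULL)

LEFT JOIN keeps every row from `venues`; unmatched rows get NULL for `bookings`'s columns.
Matching on a.venue_id = b.venue_id.
Matched pairs: 4; unmatched a rows kept: 3.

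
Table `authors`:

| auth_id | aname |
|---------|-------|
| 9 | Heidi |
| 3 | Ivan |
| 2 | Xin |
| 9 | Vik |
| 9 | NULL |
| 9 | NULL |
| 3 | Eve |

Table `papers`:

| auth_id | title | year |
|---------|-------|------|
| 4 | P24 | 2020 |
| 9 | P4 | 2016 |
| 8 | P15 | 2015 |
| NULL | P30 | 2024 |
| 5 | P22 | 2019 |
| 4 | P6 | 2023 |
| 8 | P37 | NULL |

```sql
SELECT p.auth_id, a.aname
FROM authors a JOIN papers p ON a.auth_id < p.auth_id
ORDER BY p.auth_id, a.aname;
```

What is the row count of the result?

INNER JOIN keeps only pairs where the ON condition holds.
Matching on a.auth_id < p.auth_id. A NULL in a compared column never satisfies the condition.
Matched pairs: 18.
Total: 18 rows.

18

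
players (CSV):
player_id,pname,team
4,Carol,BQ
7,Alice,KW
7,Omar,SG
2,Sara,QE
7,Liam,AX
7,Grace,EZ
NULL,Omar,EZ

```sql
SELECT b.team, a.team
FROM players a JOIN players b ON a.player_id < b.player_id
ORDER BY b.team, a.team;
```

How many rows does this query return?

9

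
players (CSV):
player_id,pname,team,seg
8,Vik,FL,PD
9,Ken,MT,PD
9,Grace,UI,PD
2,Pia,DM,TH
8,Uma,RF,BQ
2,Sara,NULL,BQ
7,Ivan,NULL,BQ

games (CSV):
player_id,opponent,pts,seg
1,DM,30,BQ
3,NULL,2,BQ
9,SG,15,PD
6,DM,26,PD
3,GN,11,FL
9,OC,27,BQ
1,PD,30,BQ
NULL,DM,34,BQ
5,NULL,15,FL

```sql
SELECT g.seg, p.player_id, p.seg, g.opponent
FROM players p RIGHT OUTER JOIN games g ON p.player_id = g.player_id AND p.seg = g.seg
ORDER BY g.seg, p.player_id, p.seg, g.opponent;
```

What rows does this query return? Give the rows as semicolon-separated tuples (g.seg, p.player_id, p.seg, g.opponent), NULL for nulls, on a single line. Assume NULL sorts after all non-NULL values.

(BQ, NULL, NULL, DM); (BQ, NULL, NULL, DM); (BQ, NULL, NULL, OC); (BQ, NULL, NULL, PD); (BQ, NULL, NULL, NULL); (FL, NULL, NULL, GN); (FL, NULL, NULL, NULL); (PD, 9, PD, SG); (PD, 9, PD, SG); (PD, NULL, NULL, DM)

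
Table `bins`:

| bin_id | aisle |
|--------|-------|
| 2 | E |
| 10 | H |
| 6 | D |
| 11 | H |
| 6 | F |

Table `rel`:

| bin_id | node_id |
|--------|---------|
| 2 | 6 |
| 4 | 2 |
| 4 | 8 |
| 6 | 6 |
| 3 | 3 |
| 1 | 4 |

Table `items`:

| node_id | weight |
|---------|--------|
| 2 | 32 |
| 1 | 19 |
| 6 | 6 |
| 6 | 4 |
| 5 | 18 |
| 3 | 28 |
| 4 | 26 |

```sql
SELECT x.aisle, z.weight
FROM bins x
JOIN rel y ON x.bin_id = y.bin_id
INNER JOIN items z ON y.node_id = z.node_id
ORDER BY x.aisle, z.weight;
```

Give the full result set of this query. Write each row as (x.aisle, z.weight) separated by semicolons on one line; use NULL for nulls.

(D, 4); (D, 6); (E, 4); (E, 6); (F, 4); (F, 6)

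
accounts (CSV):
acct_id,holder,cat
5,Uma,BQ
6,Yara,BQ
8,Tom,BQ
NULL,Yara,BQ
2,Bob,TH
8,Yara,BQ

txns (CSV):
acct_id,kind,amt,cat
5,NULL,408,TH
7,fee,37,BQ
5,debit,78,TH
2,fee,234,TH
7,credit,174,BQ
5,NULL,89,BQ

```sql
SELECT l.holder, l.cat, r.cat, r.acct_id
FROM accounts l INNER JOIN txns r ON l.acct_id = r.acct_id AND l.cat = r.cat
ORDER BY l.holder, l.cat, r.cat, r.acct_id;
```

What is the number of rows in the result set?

INNER JOIN keeps only pairs where the ON condition holds.
Matching on l.acct_id = r.acct_id AND l.cat = r.cat. A NULL in a compared column never satisfies the condition.
Matched pairs: 2.
Total: 2 rows.

2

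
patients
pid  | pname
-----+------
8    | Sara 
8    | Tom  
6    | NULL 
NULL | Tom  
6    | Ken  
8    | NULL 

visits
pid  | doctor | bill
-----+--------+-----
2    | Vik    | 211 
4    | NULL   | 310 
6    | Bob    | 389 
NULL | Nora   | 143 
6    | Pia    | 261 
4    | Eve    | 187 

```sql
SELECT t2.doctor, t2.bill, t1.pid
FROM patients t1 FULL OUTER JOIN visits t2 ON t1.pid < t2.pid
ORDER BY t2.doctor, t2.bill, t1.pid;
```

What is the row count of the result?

12

FULL OUTER JOIN keeps every row from both sides; unmatched rows get NULL for the other side's columns.
Matching on t1.pid < t2.pid. A NULL in a compared column never satisfies the condition.
- t1 row (pid=8): no match → kept, t2 columns NULL.
- t1 row (pid=8): no match → kept, t2 columns NULL.
- t1 row (pid=6): no match → kept, t2 columns NULL.
- t1 row (pid=NULL): no match → kept, t2 columns NULL.
- t1 row (pid=6): no match → kept, t2 columns NULL.
- t1 row (pid=8): no match → kept, t2 columns NULL.
- plus 6 unmatched t2 row(s), each kept with NULL t1 columns.
Total: 0 matched + 12 padded = 12 rows.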